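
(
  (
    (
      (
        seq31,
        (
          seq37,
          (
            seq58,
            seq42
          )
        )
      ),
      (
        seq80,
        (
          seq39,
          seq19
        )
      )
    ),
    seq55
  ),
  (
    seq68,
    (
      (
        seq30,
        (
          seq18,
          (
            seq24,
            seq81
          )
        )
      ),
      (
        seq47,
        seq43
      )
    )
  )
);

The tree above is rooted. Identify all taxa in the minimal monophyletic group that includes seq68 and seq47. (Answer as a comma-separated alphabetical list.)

Tracing seq68: it sits inside (seq68,((seq30,(seq18,(seq24,seq81))),(seq47,seq43))).
Tracing seq47: it sits inside (seq47,seq43).
The smallest clade enclosing both is (seq68,((seq30,(seq18,(seq24,seq81))),(seq47,seq43))); the answer is its 7 terminal taxa in alphabetical order.

seq18, seq24, seq30, seq43, seq47, seq68, seq81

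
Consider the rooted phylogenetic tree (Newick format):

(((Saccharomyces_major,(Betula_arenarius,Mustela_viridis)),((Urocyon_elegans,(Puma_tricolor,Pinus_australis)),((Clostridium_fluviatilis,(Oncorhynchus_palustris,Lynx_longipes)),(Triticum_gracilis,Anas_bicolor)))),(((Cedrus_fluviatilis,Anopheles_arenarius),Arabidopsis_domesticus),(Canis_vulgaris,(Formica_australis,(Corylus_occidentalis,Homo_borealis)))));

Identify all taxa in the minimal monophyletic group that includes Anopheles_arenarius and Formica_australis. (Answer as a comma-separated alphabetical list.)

Anopheles_arenarius, Arabidopsis_domesticus, Canis_vulgaris, Cedrus_fluviatilis, Corylus_occidentalis, Formica_australis, Homo_borealis

Tracing Anopheles_arenarius: it sits inside (Cedrus_fluviatilis,Anopheles_arenarius).
Tracing Formica_australis: it sits inside (Formica_australis,(Corylus_occidentalis,Homo_borealis)).
The smallest clade enclosing both is (((Cedrus_fluviatilis,Anopheles_arenarius),Arabidopsis_domesticus),(Canis_vulgaris,(Formica_australis,(Corylus_occidentalis,Homo_borealis)))); the answer is its 7 terminal taxa in alphabetical order.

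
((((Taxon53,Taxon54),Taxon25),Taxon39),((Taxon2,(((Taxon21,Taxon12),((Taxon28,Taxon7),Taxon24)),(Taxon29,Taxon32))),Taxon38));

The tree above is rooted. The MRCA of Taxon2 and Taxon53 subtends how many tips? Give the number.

The MRCA of Taxon2 and Taxon53 is the root, so the clade is the entire tree.
That clade contains 13 terminal taxa: Taxon12, Taxon2, Taxon21, Taxon24, Taxon25, Taxon28, Taxon29, Taxon32, Taxon38, Taxon39, Taxon53, Taxon54, Taxon7.

13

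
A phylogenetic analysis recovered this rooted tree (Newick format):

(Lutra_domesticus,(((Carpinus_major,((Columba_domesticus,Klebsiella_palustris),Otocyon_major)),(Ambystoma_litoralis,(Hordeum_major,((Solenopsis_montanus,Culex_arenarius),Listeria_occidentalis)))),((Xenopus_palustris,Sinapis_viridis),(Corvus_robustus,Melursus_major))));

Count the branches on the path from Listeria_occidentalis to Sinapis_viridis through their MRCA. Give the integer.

The MRCA of Listeria_occidentalis and Sinapis_viridis is the node subtending (((Carpinus_major,((Columba_domesticus,Klebsiella_palustris),Otocyon_major)),(Ambystoma_litoralis,(Hordeum_major,((Solenopsis_montanus,Culex_arenarius),Listeria_occidentalis)))),((Xenopus_palustris,Sinapis_viridis),(Corvus_robustus,Melursus_major))).
From Listeria_occidentalis up to that node: 5 branches. From Sinapis_viridis up to the same node: 3 branches. Total: 5 + 3 = 8.

8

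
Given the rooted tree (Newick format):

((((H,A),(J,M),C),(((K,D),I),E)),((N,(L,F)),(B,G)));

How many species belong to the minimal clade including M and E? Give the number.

9

The MRCA of M and E is the node subtending (((H,A),(J,M),C),(((K,D),I),E)).
That clade contains 9 terminal taxa: A, C, D, E, H, I, J, K, M.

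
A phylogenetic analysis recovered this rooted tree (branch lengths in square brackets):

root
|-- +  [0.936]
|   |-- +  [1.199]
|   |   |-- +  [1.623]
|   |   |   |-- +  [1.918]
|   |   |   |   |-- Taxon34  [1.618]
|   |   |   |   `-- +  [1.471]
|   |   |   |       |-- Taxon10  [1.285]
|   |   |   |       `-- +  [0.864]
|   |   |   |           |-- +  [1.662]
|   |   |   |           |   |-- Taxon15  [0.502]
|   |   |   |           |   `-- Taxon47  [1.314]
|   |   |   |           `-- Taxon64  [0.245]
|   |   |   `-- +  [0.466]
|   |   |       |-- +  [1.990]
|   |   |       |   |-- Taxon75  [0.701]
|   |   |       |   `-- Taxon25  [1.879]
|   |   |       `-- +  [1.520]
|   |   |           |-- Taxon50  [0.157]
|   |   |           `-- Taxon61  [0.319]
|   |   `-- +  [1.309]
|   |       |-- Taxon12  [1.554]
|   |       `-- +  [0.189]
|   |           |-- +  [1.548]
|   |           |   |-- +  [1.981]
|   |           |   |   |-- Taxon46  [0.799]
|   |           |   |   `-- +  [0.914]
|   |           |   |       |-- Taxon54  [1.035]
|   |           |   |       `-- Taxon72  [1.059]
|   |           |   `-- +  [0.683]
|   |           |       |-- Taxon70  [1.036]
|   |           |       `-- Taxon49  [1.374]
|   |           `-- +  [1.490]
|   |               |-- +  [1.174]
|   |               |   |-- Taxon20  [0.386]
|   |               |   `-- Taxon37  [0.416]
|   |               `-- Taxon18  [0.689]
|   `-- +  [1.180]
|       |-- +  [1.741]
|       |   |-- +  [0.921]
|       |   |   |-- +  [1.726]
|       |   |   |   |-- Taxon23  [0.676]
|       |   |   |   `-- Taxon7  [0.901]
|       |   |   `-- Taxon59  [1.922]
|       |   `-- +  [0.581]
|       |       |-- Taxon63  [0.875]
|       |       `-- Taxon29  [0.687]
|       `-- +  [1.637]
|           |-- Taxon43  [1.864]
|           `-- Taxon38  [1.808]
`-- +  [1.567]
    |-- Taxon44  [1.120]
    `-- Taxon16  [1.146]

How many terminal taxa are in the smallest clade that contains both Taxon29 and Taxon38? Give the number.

7

The MRCA of Taxon29 and Taxon38 is the node subtending ((((Taxon23,Taxon7),Taxon59),(Taxon63,Taxon29)),(Taxon43,Taxon38)).
That clade contains 7 terminal taxa: Taxon23, Taxon29, Taxon38, Taxon43, Taxon59, Taxon63, Taxon7.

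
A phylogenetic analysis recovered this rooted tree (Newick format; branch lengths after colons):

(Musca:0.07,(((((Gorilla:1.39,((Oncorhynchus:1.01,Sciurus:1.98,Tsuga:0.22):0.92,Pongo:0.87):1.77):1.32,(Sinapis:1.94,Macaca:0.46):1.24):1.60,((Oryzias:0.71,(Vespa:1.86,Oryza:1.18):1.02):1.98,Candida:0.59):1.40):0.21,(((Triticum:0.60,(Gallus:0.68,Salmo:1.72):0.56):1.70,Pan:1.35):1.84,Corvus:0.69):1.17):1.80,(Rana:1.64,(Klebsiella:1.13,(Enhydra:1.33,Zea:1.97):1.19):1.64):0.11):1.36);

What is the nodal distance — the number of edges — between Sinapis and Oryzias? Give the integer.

6

The MRCA of Sinapis and Oryzias is the node subtending (((Gorilla,((Oncorhynchus,Sciurus,Tsuga),Pongo)),(Sinapis,Macaca)),((Oryzias,(Vespa,Oryza)),Candida)).
From Sinapis up to that node: 3 branches. From Oryzias up to the same node: 3 branches. Total: 3 + 3 = 6.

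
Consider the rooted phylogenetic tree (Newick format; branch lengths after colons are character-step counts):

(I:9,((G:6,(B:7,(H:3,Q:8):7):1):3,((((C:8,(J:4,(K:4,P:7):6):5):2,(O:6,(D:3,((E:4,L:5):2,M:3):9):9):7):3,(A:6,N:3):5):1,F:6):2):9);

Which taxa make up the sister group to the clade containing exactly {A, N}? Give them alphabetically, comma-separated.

C, D, E, J, K, L, M, O, P

The clade containing exactly {A, N} attaches to the tree at the node subtending (((C,(J,(K,P))),(O,(D,((E,L),M)))),(A,N)).
The other lineage descending from that same node — the sister group — is ((C,(J,(K,P))),(O,(D,((E,L),M)))); its 9 tips in alphabetical order are the answer.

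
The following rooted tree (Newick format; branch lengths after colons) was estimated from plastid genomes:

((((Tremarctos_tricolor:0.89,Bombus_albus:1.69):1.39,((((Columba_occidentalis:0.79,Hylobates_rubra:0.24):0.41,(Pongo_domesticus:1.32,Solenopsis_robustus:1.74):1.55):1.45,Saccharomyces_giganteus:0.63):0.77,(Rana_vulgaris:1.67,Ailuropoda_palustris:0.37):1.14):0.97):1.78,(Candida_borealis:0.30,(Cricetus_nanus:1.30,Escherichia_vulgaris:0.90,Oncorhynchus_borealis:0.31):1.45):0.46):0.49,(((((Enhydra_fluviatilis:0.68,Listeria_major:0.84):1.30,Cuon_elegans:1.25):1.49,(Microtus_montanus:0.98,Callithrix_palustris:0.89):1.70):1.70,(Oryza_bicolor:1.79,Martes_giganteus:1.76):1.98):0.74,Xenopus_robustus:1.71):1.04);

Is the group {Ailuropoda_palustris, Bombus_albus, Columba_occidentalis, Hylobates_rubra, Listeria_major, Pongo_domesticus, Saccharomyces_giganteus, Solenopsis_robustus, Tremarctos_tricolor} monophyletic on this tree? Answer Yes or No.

No

The MRCA of the listed taxa is the root, so the smallest clade containing them is the whole tree.
That clade also contains Callithrix_palustris, Candida_borealis, Cricetus_nanus, Cuon_elegans, Enhydra_fluviatilis, Escherichia_vulgaris, Martes_giganteus, Microtus_montanus, Oncorhynchus_borealis, Oryza_bicolor, Rana_vulgaris, Xenopus_robustus, which are not in the proposed group, so the group is not monophyletic.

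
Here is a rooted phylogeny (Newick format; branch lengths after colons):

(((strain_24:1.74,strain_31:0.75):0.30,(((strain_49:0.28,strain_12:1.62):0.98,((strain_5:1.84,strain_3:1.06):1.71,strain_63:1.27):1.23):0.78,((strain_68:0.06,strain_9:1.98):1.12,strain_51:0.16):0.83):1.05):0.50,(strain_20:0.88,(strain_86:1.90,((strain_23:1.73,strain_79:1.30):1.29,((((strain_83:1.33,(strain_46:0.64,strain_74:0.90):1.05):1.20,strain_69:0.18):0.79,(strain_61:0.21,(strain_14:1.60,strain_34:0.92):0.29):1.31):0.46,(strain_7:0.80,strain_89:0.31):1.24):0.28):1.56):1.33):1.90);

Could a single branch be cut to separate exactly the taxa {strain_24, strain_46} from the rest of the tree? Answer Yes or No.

No

The MRCA of the listed taxa is the root, so the smallest clade containing them is the whole tree.
That clade also contains strain_12, strain_14, strain_20, strain_23, strain_3, strain_31, strain_34, strain_49, strain_5, strain_51, strain_61, strain_63, strain_68, strain_69, strain_7, strain_74, strain_79, strain_83, strain_86, strain_89, strain_9, which are not in the proposed group, so the group is not monophyletic.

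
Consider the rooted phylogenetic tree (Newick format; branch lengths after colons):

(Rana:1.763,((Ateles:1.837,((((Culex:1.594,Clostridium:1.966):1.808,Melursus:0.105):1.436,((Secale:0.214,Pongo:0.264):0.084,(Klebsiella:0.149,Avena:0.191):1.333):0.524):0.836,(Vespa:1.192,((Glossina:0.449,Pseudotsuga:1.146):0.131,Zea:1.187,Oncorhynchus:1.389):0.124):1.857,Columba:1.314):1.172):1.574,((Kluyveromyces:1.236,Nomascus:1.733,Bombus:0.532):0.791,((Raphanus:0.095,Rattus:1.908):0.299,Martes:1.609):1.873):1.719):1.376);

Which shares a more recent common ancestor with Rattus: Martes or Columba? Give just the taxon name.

Martes

The MRCA of Rattus and Martes subtends ((Raphanus,Rattus),Martes) (3 taxa).
The MRCA of Rattus and Columba subtends ((Ateles,((((Culex,Clostridium),Melursus),((Secale,Pongo),(Klebsiella,Avena))),(Vespa,((Glossina,Pseudotsuga),Zea,Oncorhynchus)),Columba)),((Kluyveromyces,Nomascus,Bombus),((Raphanus,Rattus),Martes))) (20 taxa).
The first is nested inside the second, so Rattus shares a more recent common ancestor with Martes.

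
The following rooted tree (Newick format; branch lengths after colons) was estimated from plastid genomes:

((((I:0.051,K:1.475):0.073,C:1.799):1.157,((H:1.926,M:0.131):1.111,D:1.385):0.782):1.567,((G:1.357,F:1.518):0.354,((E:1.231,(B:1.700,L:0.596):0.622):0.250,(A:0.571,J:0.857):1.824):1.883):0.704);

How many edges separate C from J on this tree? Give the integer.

7

The MRCA of C and J is the root of the tree.
From C up to that node: 3 branches. From J up to the same node: 4 branches. Total: 3 + 4 = 7.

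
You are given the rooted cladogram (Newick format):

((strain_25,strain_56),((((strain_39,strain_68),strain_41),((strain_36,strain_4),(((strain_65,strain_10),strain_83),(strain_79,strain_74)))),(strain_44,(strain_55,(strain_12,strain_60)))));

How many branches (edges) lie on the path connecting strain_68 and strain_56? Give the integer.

7

The MRCA of strain_68 and strain_56 is the root of the tree.
From strain_68 up to that node: 5 branches. From strain_56 up to the same node: 2 branches. Total: 5 + 2 = 7.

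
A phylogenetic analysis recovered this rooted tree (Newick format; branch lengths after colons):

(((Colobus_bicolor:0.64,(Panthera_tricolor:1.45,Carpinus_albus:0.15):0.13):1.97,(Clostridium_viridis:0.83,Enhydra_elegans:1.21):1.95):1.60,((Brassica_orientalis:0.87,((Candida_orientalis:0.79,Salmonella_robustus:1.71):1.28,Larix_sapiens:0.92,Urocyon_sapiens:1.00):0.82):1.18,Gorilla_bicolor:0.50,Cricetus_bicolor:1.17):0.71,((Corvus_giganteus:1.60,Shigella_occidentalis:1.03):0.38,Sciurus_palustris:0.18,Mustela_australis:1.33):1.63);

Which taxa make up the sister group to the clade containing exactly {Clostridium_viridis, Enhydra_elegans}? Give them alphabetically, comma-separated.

The clade containing exactly {Clostridium_viridis, Enhydra_elegans} attaches to the tree at the node subtending ((Colobus_bicolor,(Panthera_tricolor,Carpinus_albus)),(Clostridium_viridis,Enhydra_elegans)).
The other lineage descending from that same node — the sister group — is (Colobus_bicolor,(Panthera_tricolor,Carpinus_albus)); its 3 tips in alphabetical order are the answer.

Carpinus_albus, Colobus_bicolor, Panthera_tricolor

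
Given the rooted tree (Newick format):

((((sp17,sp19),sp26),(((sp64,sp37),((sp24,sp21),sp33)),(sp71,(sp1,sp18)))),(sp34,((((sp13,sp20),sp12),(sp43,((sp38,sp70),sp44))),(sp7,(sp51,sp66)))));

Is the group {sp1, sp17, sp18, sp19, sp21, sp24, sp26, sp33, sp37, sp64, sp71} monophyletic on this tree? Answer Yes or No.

Yes

The most recent common ancestor of these taxa subtends (((sp17,sp19),sp26),(((sp64,sp37),((sp24,sp21),sp33)),(sp71,(sp1,sp18)))).
That clade has exactly 11 tips — every listed taxon and nothing else — so the group is monophyletic.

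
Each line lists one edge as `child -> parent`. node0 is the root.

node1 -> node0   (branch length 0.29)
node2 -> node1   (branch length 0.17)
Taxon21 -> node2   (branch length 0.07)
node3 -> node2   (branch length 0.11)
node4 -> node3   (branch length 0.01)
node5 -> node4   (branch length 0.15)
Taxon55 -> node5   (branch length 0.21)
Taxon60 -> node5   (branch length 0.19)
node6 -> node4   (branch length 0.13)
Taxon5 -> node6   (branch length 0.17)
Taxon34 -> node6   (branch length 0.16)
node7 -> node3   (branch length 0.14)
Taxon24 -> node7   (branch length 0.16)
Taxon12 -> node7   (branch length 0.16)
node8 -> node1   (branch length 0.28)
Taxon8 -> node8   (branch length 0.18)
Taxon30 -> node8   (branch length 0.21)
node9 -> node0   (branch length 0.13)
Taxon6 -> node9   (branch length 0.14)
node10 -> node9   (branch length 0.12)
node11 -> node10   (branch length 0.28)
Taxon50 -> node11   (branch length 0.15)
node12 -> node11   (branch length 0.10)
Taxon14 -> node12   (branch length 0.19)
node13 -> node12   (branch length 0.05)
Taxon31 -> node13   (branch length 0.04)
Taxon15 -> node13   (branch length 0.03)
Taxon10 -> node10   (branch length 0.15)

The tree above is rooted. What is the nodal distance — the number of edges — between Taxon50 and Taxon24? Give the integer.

9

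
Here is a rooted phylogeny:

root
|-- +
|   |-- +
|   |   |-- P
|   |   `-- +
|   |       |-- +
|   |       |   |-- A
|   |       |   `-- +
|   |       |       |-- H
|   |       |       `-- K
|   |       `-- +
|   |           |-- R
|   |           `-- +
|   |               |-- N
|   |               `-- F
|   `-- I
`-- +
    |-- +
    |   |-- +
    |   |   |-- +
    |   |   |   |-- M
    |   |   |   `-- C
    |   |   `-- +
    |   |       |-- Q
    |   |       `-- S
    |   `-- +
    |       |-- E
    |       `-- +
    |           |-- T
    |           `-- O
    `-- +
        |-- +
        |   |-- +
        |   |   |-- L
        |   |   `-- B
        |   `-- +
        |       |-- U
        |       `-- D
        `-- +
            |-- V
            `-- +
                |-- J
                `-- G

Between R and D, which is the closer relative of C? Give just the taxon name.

The MRCA of C and D subtends ((((M,C),(Q,S)),(E,(T,O))),(((L,B),(U,D)),(V,(J,G)))) (14 taxa).
The MRCA of C and R is the root, subtending the entire tree (22 taxa).
The first is nested inside the second, so C shares a more recent common ancestor with D.

D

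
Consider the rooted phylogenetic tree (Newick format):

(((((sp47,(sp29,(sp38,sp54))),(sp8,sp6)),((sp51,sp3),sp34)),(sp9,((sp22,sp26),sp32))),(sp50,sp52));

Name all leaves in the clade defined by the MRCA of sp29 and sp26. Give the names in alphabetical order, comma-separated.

Tracing sp29: it sits inside (sp29,(sp38,sp54)).
Tracing sp26: it sits inside (sp22,sp26).
The smallest clade enclosing both is ((((sp47,(sp29,(sp38,sp54))),(sp8,sp6)),((sp51,sp3),sp34)),(sp9,((sp22,sp26),sp32))); the answer is its 13 terminal taxa in alphabetical order.

sp22, sp26, sp29, sp3, sp32, sp34, sp38, sp47, sp51, sp54, sp6, sp8, sp9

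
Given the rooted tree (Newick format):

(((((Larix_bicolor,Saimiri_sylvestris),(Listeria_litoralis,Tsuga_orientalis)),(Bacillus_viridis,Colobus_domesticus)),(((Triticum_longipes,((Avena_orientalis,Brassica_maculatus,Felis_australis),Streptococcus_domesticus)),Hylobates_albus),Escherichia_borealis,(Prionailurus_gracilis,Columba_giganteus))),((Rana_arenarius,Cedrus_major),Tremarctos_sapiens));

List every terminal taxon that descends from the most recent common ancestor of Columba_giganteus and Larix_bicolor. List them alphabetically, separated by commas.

Avena_orientalis, Bacillus_viridis, Brassica_maculatus, Colobus_domesticus, Columba_giganteus, Escherichia_borealis, Felis_australis, Hylobates_albus, Larix_bicolor, Listeria_litoralis, Prionailurus_gracilis, Saimiri_sylvestris, Streptococcus_domesticus, Triticum_longipes, Tsuga_orientalis

Tracing Columba_giganteus: it sits inside (Prionailurus_gracilis,Columba_giganteus).
Tracing Larix_bicolor: it sits inside (Larix_bicolor,Saimiri_sylvestris).
The smallest clade enclosing both is ((((Larix_bicolor,Saimiri_sylvestris),(Listeria_litoralis,Tsuga_orientalis)),(Bacillus_viridis,Colobus_domesticus)),(((Triticum_longipes,((Avena_orientalis,Brassica_maculatus,Felis_australis),Streptococcus_domesticus)),Hylobates_albus),Escherichia_borealis,(Prionailurus_gracilis,Columba_giganteus))); the answer is its 15 terminal taxa in alphabetical order.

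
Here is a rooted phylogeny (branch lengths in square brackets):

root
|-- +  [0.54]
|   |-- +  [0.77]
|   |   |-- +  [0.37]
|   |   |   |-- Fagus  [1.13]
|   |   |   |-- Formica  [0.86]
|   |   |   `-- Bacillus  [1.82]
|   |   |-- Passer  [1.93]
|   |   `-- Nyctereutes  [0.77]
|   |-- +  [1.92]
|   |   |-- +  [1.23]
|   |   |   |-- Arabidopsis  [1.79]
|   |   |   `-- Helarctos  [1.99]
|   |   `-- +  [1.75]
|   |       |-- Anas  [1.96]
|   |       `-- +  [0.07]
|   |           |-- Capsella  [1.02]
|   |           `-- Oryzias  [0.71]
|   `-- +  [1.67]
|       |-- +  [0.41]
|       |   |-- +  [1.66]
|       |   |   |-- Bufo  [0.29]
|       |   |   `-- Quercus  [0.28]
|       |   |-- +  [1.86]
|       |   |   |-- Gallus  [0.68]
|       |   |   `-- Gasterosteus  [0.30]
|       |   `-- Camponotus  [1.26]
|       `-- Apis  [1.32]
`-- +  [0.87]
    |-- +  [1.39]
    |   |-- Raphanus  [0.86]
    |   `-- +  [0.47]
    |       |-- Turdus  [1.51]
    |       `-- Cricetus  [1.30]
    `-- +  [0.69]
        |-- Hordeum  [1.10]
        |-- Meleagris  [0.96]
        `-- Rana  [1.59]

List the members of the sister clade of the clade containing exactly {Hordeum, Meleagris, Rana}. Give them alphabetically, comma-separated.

Cricetus, Raphanus, Turdus

The clade containing exactly {Hordeum, Meleagris, Rana} attaches to the tree at the node subtending ((Raphanus,(Turdus,Cricetus)),(Hordeum,Meleagris,Rana)).
The other lineage descending from that same node — the sister group — is (Raphanus,(Turdus,Cricetus)); its 3 tips in alphabetical order are the answer.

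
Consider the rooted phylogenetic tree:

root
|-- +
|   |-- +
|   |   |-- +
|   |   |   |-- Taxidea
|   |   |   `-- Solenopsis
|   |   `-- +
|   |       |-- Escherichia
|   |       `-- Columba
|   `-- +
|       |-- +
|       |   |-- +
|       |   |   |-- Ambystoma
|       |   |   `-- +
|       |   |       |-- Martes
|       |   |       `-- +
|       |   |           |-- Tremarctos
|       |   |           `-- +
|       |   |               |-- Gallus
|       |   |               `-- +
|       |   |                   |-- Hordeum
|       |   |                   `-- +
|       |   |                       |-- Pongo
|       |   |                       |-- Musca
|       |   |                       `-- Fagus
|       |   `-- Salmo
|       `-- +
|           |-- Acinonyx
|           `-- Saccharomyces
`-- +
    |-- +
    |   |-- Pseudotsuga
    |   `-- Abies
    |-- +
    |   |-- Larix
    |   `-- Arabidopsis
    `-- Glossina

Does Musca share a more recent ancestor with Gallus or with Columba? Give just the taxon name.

The MRCA of Musca and Gallus subtends (Gallus,(Hordeum,(Pongo,Musca,Fagus))) (5 taxa).
The MRCA of Musca and Columba subtends (((Taxidea,Solenopsis),(Escherichia,Columba)),(((Ambystoma,(Martes,(Tremarctos,(Gallus,(Hordeum,(Pongo,Musca,Fagus)))))),Salmo),(Acinonyx,Saccharomyces))) (15 taxa).
The first is nested inside the second, so Musca shares a more recent common ancestor with Gallus.

Gallus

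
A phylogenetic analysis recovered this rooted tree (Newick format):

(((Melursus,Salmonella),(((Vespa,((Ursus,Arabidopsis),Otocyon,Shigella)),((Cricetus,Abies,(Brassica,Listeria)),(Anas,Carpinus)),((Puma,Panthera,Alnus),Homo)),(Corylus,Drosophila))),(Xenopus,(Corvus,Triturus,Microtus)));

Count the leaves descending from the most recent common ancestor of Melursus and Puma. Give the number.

19

The MRCA of Melursus and Puma is the node subtending ((Melursus,Salmonella),(((Vespa,((Ursus,Arabidopsis),Otocyon,Shigella)),((Cricetus,Abies,(Brassica,Listeria)),(Anas,Carpinus)),((Puma,Panthera,Alnus),Homo)),(Corylus,Drosophila))).
That clade contains 19 terminal taxa: Abies, Alnus, Anas, Arabidopsis, Brassica, Carpinus, Corylus, Cricetus, Drosophila, Homo, Listeria, Melursus, Otocyon, Panthera, Puma, Salmonella, Shigella, Ursus, Vespa.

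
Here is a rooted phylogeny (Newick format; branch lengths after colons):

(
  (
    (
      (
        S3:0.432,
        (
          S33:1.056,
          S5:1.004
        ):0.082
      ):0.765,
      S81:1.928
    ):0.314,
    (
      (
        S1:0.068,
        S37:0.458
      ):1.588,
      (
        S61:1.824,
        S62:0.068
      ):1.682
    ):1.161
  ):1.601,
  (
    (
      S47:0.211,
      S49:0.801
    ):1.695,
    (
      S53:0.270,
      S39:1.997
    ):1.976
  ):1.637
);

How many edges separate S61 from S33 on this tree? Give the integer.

7

The MRCA of S61 and S33 is the node subtending (((S3,(S33,S5)),S81),((S1,S37),(S61,S62))).
From S61 up to that node: 3 branches. From S33 up to the same node: 4 branches. Total: 3 + 4 = 7.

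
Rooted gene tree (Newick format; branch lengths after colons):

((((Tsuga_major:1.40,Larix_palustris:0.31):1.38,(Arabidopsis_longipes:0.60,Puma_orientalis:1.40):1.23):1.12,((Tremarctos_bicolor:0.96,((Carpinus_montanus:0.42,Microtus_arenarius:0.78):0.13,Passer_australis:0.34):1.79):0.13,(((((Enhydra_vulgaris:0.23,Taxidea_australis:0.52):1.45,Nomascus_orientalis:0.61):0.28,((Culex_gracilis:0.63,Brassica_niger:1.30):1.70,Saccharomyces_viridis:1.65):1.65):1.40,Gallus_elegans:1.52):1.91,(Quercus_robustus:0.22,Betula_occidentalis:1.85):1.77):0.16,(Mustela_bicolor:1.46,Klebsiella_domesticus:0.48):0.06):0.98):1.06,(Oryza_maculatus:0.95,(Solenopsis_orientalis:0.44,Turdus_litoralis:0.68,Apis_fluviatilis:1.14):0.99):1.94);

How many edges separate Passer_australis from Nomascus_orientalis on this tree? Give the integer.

8

The MRCA of Passer_australis and Nomascus_orientalis is the node subtending ((Tremarctos_bicolor,((Carpinus_montanus,Microtus_arenarius),Passer_australis)),(((((Enhydra_vulgaris,Taxidea_australis),Nomascus_orientalis),((Culex_gracilis,Brassica_niger),Saccharomyces_viridis)),Gallus_elegans),(Quercus_robustus,Betula_occidentalis)),(Mustela_bicolor,Klebsiella_domesticus)).
From Passer_australis up to that node: 3 branches. From Nomascus_orientalis up to the same node: 5 branches. Total: 3 + 5 = 8.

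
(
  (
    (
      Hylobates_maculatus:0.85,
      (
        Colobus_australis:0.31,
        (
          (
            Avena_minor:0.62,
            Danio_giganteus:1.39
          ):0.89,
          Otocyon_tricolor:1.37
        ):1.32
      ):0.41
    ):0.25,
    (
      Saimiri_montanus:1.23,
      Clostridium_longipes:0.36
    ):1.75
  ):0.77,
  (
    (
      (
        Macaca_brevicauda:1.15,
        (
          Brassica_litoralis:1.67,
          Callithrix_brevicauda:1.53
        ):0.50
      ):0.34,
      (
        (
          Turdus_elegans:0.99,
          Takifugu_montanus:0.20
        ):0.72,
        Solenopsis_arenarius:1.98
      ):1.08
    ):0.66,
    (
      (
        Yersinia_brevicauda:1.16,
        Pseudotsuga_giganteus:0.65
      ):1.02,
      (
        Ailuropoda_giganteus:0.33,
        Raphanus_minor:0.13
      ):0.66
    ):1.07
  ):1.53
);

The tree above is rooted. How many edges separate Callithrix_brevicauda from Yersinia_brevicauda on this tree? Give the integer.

7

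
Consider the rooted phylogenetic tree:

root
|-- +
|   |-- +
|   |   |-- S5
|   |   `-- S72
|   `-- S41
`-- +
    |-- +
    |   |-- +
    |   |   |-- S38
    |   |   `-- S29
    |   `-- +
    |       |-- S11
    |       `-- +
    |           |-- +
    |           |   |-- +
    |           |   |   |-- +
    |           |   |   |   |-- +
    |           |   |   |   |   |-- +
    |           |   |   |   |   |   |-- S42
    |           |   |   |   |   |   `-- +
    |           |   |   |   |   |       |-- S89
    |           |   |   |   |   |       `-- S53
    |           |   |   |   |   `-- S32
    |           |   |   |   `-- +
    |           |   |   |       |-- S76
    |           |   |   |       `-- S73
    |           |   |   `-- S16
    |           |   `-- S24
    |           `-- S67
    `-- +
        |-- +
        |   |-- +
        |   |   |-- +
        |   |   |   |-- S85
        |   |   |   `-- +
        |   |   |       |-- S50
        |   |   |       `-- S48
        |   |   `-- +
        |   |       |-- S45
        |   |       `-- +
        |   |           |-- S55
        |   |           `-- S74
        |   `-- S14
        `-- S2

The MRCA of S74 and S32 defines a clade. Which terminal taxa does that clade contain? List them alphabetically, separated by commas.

S11, S14, S16, S2, S24, S29, S32, S38, S42, S45, S48, S50, S53, S55, S67, S73, S74, S76, S85, S89

Tracing S74: it sits inside (S55,S74).
Tracing S32: it sits inside ((S42,(S89,S53)),S32).
The smallest clade enclosing both is (((S38,S29),(S11,((((((S42,(S89,S53)),S32),(S76,S73)),S16),S24),S67))),((((S85,(S50,S48)),(S45,(S55,S74))),S14),S2)); the answer is its 20 terminal taxa in alphabetical order.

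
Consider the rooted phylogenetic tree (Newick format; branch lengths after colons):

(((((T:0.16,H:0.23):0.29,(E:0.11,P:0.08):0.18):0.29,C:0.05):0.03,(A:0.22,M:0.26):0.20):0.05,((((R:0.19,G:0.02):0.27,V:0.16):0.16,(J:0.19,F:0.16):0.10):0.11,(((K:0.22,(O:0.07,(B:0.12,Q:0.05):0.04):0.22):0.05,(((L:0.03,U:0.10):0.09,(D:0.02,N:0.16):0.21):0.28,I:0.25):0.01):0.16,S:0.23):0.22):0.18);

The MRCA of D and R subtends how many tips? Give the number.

15

The MRCA of D and R is the node subtending ((((R,G),V),(J,F)),(((K,(O,(B,Q))),(((L,U),(D,N)),I)),S)).
That clade contains 15 terminal taxa: B, D, F, G, I, J, K, L, N, O, Q, R, S, U, V.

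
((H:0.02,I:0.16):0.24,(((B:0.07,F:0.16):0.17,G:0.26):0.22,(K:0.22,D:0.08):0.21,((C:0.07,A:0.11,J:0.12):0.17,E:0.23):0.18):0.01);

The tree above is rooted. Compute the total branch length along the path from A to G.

The path runs A → … → MRCA → … → G; the MRCA is the node subtending (((B,F),G),(K,D),((C,A,J),E)).
Branch lengths along that path: 0.11 + 0.17 + 0.18 + 0.22 + 0.26 = 0.94.

0.94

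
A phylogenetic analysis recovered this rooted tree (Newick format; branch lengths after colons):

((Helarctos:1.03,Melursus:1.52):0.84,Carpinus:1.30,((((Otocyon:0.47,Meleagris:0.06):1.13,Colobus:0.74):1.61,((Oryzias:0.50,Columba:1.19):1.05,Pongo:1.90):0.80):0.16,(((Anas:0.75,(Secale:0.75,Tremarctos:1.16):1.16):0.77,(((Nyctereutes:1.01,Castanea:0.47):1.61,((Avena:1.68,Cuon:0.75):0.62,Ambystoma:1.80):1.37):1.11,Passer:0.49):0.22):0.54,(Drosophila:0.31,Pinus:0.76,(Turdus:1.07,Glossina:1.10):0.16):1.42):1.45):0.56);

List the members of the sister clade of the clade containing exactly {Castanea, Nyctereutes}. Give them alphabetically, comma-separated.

The clade containing exactly {Castanea, Nyctereutes} attaches to the tree at the node subtending ((Nyctereutes,Castanea),((Avena,Cuon),Ambystoma)).
The other lineage descending from that same node — the sister group — is ((Avena,Cuon),Ambystoma); its 3 tips in alphabetical order are the answer.

Ambystoma, Avena, Cuon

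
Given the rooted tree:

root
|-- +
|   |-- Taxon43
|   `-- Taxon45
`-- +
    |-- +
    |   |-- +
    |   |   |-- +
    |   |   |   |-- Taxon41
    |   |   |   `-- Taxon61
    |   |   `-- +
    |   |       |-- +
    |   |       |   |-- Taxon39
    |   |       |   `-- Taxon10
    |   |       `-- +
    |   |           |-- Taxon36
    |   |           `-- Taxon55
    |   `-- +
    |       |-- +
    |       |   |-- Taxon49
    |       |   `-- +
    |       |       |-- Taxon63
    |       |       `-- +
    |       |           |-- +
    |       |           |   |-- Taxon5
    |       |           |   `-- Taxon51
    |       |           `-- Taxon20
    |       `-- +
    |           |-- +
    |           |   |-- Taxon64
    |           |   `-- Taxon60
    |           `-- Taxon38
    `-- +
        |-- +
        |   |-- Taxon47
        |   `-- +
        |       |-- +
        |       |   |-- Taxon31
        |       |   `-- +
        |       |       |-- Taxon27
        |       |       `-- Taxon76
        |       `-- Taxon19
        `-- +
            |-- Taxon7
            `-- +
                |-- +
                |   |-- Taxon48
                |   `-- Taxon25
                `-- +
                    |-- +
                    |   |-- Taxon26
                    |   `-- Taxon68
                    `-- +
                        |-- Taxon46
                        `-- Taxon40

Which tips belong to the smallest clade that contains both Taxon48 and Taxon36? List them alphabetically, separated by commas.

Tracing Taxon48: it sits inside (Taxon48,Taxon25).
Tracing Taxon36: it sits inside (Taxon36,Taxon55).
The smallest clade enclosing both is ((((Taxon41,Taxon61),((Taxon39,Taxon10),(Taxon36,Taxon55))),((Taxon49,(Taxon63,((Taxon5,Taxon51),Taxon20))),((Taxon64,Taxon60),Taxon38))),((Taxon47,((Taxon31,(Taxon27,Taxon76)),Taxon19)),(Taxon7,((Taxon48,Taxon25),((Taxon26,Taxon68),(Taxon46,Taxon40)))))); the answer is its 26 terminal taxa in alphabetical order.

Taxon10, Taxon19, Taxon20, Taxon25, Taxon26, Taxon27, Taxon31, Taxon36, Taxon38, Taxon39, Taxon40, Taxon41, Taxon46, Taxon47, Taxon48, Taxon49, Taxon5, Taxon51, Taxon55, Taxon60, Taxon61, Taxon63, Taxon64, Taxon68, Taxon7, Taxon76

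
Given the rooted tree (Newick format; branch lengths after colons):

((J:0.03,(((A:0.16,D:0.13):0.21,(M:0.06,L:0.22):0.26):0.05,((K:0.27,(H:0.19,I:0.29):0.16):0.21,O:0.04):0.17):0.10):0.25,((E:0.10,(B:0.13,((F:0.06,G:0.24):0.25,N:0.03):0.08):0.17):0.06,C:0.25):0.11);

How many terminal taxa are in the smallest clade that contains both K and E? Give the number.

The MRCA of K and E is the root, so the clade is the entire tree.
That clade contains 15 terminal taxa: A, B, C, D, E, F, G, H, I, J, K, L, M, N, O.

15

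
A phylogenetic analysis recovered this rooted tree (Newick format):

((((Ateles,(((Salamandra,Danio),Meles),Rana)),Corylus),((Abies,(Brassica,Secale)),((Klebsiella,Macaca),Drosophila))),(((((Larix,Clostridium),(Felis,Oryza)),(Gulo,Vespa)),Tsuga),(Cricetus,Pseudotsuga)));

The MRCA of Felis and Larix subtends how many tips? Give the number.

4

The MRCA of Felis and Larix is the node subtending ((Larix,Clostridium),(Felis,Oryza)).
That clade contains 4 terminal taxa: Clostridium, Felis, Larix, Oryza.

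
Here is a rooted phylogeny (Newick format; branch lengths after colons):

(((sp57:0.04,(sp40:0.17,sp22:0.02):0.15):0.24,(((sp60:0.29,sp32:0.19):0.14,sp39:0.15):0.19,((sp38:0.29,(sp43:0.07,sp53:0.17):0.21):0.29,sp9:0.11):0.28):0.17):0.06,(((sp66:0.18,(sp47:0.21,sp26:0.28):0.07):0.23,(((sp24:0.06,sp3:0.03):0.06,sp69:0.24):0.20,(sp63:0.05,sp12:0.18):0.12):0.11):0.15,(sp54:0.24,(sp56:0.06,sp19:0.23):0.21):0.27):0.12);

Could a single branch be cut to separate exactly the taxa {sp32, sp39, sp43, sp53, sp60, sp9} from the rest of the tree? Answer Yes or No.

The MRCA of the listed taxa subtends (((sp60,sp32),sp39),((sp38,(sp43,sp53)),sp9)).
That clade also contains sp38, which is not in the proposed group, so the group is not monophyletic.

No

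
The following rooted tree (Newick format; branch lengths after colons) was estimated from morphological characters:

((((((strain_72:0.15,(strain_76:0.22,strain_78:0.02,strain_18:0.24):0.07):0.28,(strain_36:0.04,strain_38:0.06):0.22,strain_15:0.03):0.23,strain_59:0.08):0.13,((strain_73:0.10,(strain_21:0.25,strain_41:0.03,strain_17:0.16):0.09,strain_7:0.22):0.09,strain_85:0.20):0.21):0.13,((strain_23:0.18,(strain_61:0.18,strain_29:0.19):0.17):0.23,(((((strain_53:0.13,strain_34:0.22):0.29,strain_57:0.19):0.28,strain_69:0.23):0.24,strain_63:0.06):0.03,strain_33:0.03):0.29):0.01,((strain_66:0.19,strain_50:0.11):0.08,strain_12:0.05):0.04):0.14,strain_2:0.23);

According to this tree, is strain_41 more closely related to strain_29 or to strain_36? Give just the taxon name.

strain_36

The MRCA of strain_41 and strain_36 subtends ((((strain_72,(strain_76,strain_78,strain_18)),(strain_36,strain_38),strain_15),strain_59),((strain_73,(strain_21,strain_41,strain_17),strain_7),strain_85)) (14 taxa).
The MRCA of strain_41 and strain_29 subtends (((((strain_72,(strain_76,strain_78,strain_18)),(strain_36,strain_38),strain_15),strain_59),((strain_73,(strain_21,strain_41,strain_17),strain_7),strain_85)),((strain_23,(strain_61,strain_29)),(((((strain_53,strain_34),strain_57),strain_69),strain_63),strain_33)),((strain_66,strain_50),strain_12)) (26 taxa).
The first is nested inside the second, so strain_41 shares a more recent common ancestor with strain_36.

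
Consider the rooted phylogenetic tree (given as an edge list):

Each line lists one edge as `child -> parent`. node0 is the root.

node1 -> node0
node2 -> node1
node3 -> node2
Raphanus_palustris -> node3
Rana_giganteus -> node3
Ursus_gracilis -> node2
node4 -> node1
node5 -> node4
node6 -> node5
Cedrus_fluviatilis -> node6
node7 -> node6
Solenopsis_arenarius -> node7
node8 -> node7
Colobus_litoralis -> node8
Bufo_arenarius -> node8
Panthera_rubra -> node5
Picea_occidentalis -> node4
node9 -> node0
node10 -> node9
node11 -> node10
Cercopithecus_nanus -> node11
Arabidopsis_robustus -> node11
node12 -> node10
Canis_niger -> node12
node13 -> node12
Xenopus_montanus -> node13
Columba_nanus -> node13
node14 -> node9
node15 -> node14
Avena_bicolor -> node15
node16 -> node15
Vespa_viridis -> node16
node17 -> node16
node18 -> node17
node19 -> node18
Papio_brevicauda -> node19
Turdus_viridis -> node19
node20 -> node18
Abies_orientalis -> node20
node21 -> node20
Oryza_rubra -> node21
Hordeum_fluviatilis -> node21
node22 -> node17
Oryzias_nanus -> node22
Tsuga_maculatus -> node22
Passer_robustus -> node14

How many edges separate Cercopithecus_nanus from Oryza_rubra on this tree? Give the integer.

11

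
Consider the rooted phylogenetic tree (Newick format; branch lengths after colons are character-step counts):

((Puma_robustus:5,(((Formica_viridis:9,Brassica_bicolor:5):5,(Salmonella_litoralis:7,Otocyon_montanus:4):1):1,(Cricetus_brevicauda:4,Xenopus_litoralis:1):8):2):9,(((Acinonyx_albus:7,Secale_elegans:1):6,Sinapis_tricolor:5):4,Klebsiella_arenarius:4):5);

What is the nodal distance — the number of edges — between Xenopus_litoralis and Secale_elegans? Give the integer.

The MRCA of Xenopus_litoralis and Secale_elegans is the root of the tree.
From Xenopus_litoralis up to that node: 4 branches. From Secale_elegans up to the same node: 4 branches. Total: 4 + 4 = 8.

8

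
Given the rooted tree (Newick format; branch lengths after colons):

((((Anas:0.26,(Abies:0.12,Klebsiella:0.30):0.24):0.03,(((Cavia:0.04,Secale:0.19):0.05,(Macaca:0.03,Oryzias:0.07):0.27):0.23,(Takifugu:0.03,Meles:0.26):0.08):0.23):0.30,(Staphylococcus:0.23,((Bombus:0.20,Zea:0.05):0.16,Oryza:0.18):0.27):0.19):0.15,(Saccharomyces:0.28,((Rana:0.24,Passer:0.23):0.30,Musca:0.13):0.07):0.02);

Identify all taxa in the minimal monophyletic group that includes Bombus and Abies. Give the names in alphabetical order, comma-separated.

Abies, Anas, Bombus, Cavia, Klebsiella, Macaca, Meles, Oryza, Oryzias, Secale, Staphylococcus, Takifugu, Zea

Tracing Bombus: it sits inside (Bombus,Zea).
Tracing Abies: it sits inside (Abies,Klebsiella).
The smallest clade enclosing both is (((Anas,(Abies,Klebsiella)),(((Cavia,Secale),(Macaca,Oryzias)),(Takifugu,Meles))),(Staphylococcus,((Bombus,Zea),Oryza))); the answer is its 13 terminal taxa in alphabetical order.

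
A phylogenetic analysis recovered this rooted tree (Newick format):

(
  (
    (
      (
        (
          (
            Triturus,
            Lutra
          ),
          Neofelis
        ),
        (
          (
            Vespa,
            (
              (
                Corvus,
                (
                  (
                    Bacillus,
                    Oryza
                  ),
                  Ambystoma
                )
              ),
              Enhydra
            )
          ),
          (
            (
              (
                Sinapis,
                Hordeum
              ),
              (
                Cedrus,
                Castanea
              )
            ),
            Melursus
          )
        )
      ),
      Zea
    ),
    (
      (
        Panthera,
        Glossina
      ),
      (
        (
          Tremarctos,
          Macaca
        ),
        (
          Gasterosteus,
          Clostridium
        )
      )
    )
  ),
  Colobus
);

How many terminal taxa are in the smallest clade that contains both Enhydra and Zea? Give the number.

15

The MRCA of Enhydra and Zea is the node subtending ((((Triturus,Lutra),Neofelis),((Vespa,((Corvus,((Bacillus,Oryza),Ambystoma)),Enhydra)),(((Sinapis,Hordeum),(Cedrus,Castanea)),Melursus))),Zea).
That clade contains 15 terminal taxa: Ambystoma, Bacillus, Castanea, Cedrus, Corvus, Enhydra, Hordeum, Lutra, Melursus, Neofelis, Oryza, Sinapis, Triturus, Vespa, Zea.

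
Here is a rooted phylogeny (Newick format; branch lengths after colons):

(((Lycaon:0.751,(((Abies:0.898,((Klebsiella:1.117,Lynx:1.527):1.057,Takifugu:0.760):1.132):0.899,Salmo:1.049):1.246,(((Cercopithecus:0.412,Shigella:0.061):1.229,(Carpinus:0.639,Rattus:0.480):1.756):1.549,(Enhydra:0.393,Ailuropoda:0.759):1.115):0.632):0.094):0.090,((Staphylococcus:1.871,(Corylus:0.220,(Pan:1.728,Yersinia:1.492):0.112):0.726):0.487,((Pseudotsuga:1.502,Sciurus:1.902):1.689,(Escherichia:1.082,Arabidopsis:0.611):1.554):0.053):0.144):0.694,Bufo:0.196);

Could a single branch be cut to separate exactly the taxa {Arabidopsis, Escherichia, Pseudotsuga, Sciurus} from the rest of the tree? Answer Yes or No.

The most recent common ancestor of these taxa subtends ((Pseudotsuga,Sciurus),(Escherichia,Arabidopsis)).
That clade has exactly 4 tips — every listed taxon and nothing else — so the group is monophyletic.

Yes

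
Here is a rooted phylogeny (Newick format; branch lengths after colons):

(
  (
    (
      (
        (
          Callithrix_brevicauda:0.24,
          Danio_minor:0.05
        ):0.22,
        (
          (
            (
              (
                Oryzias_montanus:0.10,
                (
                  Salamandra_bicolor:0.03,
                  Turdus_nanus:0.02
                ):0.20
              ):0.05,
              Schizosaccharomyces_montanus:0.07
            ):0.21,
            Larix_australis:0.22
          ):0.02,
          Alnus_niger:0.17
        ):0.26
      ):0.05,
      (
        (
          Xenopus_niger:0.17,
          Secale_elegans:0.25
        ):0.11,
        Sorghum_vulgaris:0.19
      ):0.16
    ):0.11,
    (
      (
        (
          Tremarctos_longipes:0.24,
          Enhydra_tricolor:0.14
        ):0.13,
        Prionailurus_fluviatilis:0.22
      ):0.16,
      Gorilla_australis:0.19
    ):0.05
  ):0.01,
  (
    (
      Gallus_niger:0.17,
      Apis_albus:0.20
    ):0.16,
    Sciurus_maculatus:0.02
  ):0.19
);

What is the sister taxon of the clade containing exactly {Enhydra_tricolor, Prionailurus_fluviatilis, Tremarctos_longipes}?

The clade containing exactly {Enhydra_tricolor, Prionailurus_fluviatilis, Tremarctos_longipes} attaches to the tree at the node subtending (((Tremarctos_longipes,Enhydra_tricolor),Prionailurus_fluviatilis),Gorilla_australis).
The other lineage descending from that same node — the sister group — is the single tip Gorilla_australis.

Gorilla_australis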